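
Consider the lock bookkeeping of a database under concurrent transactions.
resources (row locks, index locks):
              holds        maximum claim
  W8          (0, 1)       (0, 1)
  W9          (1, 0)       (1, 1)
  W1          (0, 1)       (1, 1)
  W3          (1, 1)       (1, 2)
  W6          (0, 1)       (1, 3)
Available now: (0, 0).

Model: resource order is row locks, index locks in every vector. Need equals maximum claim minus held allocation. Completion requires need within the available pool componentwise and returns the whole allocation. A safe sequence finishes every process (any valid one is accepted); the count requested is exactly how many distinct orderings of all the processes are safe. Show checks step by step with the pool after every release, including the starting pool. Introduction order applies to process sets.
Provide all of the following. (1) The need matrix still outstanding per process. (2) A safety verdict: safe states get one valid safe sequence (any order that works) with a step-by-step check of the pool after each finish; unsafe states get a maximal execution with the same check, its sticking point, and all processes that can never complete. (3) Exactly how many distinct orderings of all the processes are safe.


(1) Remaining need (order row locks, index locks):
  W8: (0, 0)
  W9: (0, 1)
  W1: (1, 0)
  W3: (0, 1)
  W6: (1, 2)
(2) SAFE. One safe sequence: W8, W3, W9, W6, W1.
Key observation: the first exact fit in this order is W3 — it needs (0, 1) with (0, 1) free, meeting a requested resource to the last unit.
Verifying each step:
  pool = (0, 0)
  W8: need (0, 0) fits (0, 0); releases (0, 1), pool now (0, 1)
  W3: need (0, 1) fits (0, 1); releases (1, 1), pool now (1, 2)
  W9: need (0, 1) fits (1, 2); releases (1, 0), pool now (2, 2)
  W6: need (1, 2) fits (2, 2); releases (0, 1), pool now (2, 3)
  W1: need (1, 0) fits (2, 3); releases (0, 1), pool now (2, 4)
(3) Precisely 10 of the possible complete orderings are safe sequences.


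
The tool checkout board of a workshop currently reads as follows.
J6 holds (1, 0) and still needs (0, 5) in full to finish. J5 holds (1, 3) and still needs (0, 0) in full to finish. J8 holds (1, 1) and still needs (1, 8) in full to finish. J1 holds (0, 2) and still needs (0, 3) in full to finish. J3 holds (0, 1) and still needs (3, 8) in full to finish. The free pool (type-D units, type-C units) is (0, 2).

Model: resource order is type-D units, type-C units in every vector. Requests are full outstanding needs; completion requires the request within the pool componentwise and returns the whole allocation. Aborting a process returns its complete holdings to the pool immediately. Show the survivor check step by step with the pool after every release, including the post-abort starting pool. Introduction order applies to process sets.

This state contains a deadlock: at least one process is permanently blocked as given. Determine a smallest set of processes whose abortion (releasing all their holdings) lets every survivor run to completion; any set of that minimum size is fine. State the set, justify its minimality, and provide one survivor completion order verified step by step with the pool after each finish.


Minimum abort set: J8.
Key observation: no ordering could ever have run J3 before the abort of J8; with (1, 1) back in the pool it fits at step 4.
No smaller set exists: with zero aborts the deadlock remains.
Survivors finish in the order: J1, J6, J5, J3. Walking it through (pool after the aborts first):
  pool = (1, 3)
  J1: need (0, 3) fits (1, 3); releases (0, 2), pool now (1, 5)
  J6: need (0, 5) fits (1, 5); releases (1, 0), pool now (2, 5)
  J5: need (0, 0) fits (2, 5); releases (1, 3), pool now (3, 8)
  J3: need (3, 8) fits (3, 8); releases (0, 1), pool now (3, 9)


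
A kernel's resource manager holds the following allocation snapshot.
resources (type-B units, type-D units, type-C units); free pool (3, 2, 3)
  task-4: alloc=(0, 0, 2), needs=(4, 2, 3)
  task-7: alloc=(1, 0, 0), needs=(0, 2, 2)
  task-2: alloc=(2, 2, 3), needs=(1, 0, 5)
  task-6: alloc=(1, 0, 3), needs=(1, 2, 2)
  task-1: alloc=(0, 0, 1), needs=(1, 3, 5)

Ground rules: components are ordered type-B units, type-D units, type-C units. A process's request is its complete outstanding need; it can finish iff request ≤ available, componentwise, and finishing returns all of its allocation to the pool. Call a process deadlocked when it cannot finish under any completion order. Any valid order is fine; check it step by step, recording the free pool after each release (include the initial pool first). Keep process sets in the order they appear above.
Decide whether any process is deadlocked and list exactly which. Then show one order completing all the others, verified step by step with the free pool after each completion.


No process is deadlocked.
Key observation: beginning at task-6, releases accumulate fast enough that every process eventually fits.
One completion order for the rest: task-6, task-4, task-2, task-7, task-1. Step-by-step check:
  pool = (3, 2, 3)
  run task-6 (needs (1, 2, 2), free (3, 2, 3)); after release of (1, 0, 3) the pool is (4, 2, 6)
  run task-4 (needs (4, 2, 3), free (4, 2, 6)); after release of (0, 0, 2) the pool is (4, 2, 8)
  run task-2 (needs (1, 0, 5), free (4, 2, 8)); after release of (2, 2, 3) the pool is (6, 4, 11)
  run task-7 (needs (0, 2, 2), free (6, 4, 11)); after release of (1, 0, 0) the pool is (7, 4, 11)
  run task-1 (needs (1, 3, 5), free (7, 4, 11)); after release of (0, 0, 1) the pool is (7, 4, 12)


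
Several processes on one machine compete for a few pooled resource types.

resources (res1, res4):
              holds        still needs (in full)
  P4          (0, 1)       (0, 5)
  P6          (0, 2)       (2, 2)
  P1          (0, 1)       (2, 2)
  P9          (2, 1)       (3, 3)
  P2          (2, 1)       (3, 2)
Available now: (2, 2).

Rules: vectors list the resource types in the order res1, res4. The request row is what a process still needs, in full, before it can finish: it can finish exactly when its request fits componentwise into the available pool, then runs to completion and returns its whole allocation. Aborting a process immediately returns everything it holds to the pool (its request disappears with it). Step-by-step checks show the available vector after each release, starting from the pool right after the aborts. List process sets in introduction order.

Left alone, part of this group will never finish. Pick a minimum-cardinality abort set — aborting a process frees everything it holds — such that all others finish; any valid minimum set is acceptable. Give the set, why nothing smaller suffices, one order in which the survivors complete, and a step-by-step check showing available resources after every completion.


Abort P2.
Key observation: P9 could never have finished before the abort; with (2, 1) returned by P2, it fits at step 2.
No smaller set exists: with zero aborts the deadlock remains.
The survivors complete as P6, P9, P4, P1. Check, step by step (starting from the post-abort pool):
  pool = (4, 3)
  P6: need (2, 2) fits (4, 3); releases (0, 2), pool now (4, 5)
  P9: need (3, 3) fits (4, 5); releases (2, 1), pool now (6, 6)
  P4: need (0, 5) fits (6, 6); releases (0, 1), pool now (6, 7)
  P1: need (2, 2) fits (6, 7); releases (0, 1), pool now (6, 8)


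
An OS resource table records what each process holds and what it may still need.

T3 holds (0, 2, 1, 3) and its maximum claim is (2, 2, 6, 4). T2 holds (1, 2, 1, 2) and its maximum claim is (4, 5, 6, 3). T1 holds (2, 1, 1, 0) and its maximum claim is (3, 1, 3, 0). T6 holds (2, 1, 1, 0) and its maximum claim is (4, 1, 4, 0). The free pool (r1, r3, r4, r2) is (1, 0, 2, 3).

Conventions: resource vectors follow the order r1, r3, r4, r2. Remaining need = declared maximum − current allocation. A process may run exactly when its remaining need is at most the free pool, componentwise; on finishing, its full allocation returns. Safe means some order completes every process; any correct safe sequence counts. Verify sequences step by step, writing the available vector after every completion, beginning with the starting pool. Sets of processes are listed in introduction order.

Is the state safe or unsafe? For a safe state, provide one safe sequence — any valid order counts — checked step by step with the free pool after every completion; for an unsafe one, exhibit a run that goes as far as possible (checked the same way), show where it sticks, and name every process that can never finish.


UNSAFE — no complete ordering exists.
Key observation: even finishing T1, T6 leaves just (5, 2, 4, 3) free — too little r4 for any of the remaining processes.
Going as far as possible: T1, T6; after that, nothing fits. Walking it through:
  pool = (1, 0, 2, 3)
  run T1 (needs (1, 0, 2, 0), free (1, 0, 2, 3)); after release of (2, 1, 1, 0) the pool is (3, 1, 3, 3)
  run T6 (needs (2, 0, 3, 0), free (3, 1, 3, 3)); after release of (2, 1, 1, 0) the pool is (5, 2, 4, 3)
  blocked: T3 wants (2, 0, 5, 1), pool (5, 2, 4, 3) — not enough r4
  blocked: T2 wants (3, 3, 5, 1), pool (5, 2, 4, 3) — not enough r3 and r4
Processes that can never finish: T3 and T2.


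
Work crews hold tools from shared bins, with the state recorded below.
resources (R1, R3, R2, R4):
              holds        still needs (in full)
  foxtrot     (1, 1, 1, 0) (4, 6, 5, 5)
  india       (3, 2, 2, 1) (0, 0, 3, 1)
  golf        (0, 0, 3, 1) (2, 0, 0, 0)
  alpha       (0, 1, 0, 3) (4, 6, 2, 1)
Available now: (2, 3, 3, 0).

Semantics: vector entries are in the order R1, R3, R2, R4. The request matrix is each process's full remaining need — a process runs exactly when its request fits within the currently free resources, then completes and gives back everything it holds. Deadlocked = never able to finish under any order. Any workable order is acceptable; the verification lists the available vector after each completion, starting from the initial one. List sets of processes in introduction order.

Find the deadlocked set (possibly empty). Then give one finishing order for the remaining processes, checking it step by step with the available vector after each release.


Deadlocked: foxtrot and alpha.
Key observation: even finishing golf, india leaves just (5, 5, 8, 2) free — too little R3 for any of the remaining processes.
A valid finishing order for the others: golf, india. Verifying each step:
  pool = (2, 3, 3, 0)
  run golf (needs (2, 0, 0, 0), free (2, 3, 3, 0)); after release of (0, 0, 3, 1) the pool is (2, 3, 6, 1)
  run india (needs (0, 0, 3, 1), free (2, 3, 6, 1)); after release of (3, 2, 2, 1) the pool is (5, 5, 8, 2)
The stuck group stays short no matter what:
  foxtrot still needs (4, 6, 5, 5) but only (5, 5, 8, 2) is free — short on R3 and R4
  alpha still needs (4, 6, 2, 1) but only (5, 5, 8, 2) is free — short on R3


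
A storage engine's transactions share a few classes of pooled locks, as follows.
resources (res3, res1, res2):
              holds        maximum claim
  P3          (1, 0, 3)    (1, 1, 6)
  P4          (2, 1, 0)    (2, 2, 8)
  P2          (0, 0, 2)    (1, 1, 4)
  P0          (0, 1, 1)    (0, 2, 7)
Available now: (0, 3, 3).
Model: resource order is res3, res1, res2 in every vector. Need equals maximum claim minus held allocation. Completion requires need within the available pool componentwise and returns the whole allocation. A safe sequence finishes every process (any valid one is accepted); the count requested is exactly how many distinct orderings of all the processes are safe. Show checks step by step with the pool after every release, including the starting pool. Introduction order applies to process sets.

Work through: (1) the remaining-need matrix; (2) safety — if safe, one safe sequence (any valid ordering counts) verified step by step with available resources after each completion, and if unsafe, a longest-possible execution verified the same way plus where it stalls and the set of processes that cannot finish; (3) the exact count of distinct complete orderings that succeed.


(1) Need matrix, components ordered res3, res1, res2:
  P3: (0, 1, 3)
  P4: (0, 1, 8)
  P2: (1, 1, 2)
  P0: (0, 1, 6)
(2) SAFE — a valid safe sequence is P3, P0, P2, P4.
Key observation: reading the order forward, P3 is the first process whose need (0, 1, 3) meets the free pool (0, 3, 3) exactly on a resource it requests.
Step-by-step check:
  pool = (0, 3, 3)
  run P3 (needs (0, 1, 3), free (0, 3, 3)); after release of (1, 0, 3) the pool is (1, 3, 6)
  run P0 (needs (0, 1, 6), free (1, 3, 6)); after release of (0, 1, 1) the pool is (1, 4, 7)
  run P2 (needs (1, 1, 2), free (1, 4, 7)); after release of (0, 0, 2) the pool is (1, 4, 9)
  run P4 (needs (0, 1, 8), free (1, 4, 9)); after release of (2, 1, 0) the pool is (3, 5, 9)
(3) Precisely 3 of the possible complete orderings are safe sequences.


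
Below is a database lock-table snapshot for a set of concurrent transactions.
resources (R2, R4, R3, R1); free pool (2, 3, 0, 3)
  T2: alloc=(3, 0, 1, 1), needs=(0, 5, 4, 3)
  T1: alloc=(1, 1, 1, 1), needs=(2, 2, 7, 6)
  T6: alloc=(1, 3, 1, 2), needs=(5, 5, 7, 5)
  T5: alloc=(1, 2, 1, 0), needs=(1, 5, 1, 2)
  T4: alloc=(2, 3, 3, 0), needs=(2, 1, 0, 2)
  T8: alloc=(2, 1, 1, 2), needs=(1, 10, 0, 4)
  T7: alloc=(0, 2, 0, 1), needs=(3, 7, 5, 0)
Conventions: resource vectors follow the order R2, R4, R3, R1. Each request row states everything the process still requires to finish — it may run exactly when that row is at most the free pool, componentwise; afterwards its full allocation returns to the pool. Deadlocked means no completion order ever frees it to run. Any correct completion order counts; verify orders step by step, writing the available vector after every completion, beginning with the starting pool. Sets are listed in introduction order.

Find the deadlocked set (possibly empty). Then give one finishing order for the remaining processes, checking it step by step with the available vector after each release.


The deadlocked set is T1 and T6.
Key observation: the wall is R3: completing T4, T5, T2, T7, T8 brings the pool only to (10, 11, 6, 7), and all the rest need more.
A valid finishing order for the others: T4, T5, T2, T7, T8. Check, step by step:
  pool = (2, 3, 0, 3)
  run T4 (needs (2, 1, 0, 2), free (2, 3, 0, 3)); after release of (2, 3, 3, 0) the pool is (4, 6, 3, 3)
  run T5 (needs (1, 5, 1, 2), free (4, 6, 3, 3)); after release of (1, 2, 1, 0) the pool is (5, 8, 4, 3)
  run T2 (needs (0, 5, 4, 3), free (5, 8, 4, 3)); after release of (3, 0, 1, 1) the pool is (8, 8, 5, 4)
  run T7 (needs (3, 7, 5, 0), free (8, 8, 5, 4)); after release of (0, 2, 0, 1) the pool is (8, 10, 5, 5)
  run T8 (needs (1, 10, 0, 4), free (8, 10, 5, 5)); after release of (2, 1, 1, 2) the pool is (10, 11, 6, 7)
None of the blocked processes ever fits:
  blocked: T1 wants (2, 2, 7, 6), pool (10, 11, 6, 7) — not enough R3
  blocked: T6 wants (5, 5, 7, 5), pool (10, 11, 6, 7) — not enough R3


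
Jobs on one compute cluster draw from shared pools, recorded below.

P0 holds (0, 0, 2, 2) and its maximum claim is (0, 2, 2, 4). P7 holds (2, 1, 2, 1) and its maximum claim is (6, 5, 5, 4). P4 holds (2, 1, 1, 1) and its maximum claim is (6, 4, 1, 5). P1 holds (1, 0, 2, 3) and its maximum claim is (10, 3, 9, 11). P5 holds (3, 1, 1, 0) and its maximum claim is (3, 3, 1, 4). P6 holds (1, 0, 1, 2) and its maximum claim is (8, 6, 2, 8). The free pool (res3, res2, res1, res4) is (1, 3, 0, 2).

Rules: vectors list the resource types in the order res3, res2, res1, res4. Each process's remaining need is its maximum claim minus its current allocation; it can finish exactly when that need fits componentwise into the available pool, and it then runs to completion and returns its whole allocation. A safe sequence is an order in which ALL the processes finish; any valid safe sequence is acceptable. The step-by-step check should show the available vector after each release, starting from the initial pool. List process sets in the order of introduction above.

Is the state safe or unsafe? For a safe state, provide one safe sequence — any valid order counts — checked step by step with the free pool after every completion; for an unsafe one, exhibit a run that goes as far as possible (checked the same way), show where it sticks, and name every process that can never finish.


The state is SAFE; one workable sequence: P0, P5, P7, P4, P6, P1.
Key observation: the order's first zero-slack moment is P0 ((0, 2, 0, 2) needed, (1, 3, 0, 2) free — a requested resource with nothing to spare).
Check, step by step:
  pool = (1, 3, 0, 2)
  run P0 (needs (0, 2, 0, 2), free (1, 3, 0, 2)); after release of (0, 0, 2, 2) the pool is (1, 3, 2, 4)
  run P5 (needs (0, 2, 0, 4), free (1, 3, 2, 4)); after release of (3, 1, 1, 0) the pool is (4, 4, 3, 4)
  run P7 (needs (4, 4, 3, 3), free (4, 4, 3, 4)); after release of (2, 1, 2, 1) the pool is (6, 5, 5, 5)
  run P4 (needs (4, 3, 0, 4), free (6, 5, 5, 5)); after release of (2, 1, 1, 1) the pool is (8, 6, 6, 6)
  run P6 (needs (7, 6, 1, 6), free (8, 6, 6, 6)); after release of (1, 0, 1, 2) the pool is (9, 6, 7, 8)
  run P1 (needs (9, 3, 7, 8), free (9, 6, 7, 8)); after release of (1, 0, 2, 3) the pool is (10, 6, 9, 11)


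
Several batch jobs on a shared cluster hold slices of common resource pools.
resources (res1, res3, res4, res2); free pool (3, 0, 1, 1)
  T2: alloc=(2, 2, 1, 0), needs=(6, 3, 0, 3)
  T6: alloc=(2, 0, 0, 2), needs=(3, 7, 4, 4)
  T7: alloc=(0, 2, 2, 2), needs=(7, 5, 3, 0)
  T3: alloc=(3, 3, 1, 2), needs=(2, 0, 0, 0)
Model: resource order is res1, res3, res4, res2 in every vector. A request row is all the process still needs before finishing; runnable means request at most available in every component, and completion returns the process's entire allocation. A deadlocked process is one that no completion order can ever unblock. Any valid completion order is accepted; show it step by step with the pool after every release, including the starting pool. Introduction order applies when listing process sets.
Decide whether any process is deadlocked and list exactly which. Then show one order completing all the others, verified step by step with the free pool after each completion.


No process is deadlocked.
Key observation: T3 can run right away; the returned allocation unlocks the remaining processes in turn.
The rest can finish in the order T3, T2, T7, T6. Check, step by step:
  pool = (3, 0, 1, 1)
  T3 needs (2, 0, 0, 0) <= (3, 0, 1, 1) -> finishes; pool += (3, 3, 1, 2) = (6, 3, 2, 3)
  T2 needs (6, 3, 0, 3) <= (6, 3, 2, 3) -> finishes; pool += (2, 2, 1, 0) = (8, 5, 3, 3)
  T7 needs (7, 5, 3, 0) <= (8, 5, 3, 3) -> finishes; pool += (0, 2, 2, 2) = (8, 7, 5, 5)
  T6 needs (3, 7, 4, 4) <= (8, 7, 5, 5) -> finishes; pool += (2, 0, 0, 2) = (10, 7, 5, 7)


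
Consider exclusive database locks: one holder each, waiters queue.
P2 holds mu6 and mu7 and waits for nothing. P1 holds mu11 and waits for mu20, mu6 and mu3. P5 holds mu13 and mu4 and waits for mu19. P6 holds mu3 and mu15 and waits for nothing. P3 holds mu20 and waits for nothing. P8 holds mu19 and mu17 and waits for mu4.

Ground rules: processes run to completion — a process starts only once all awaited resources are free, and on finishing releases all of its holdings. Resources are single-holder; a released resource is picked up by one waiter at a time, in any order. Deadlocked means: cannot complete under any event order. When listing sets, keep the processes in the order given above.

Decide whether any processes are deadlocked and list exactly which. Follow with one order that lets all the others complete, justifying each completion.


Deadlocked: P5 and P8.
Key observation: P5 -> P8 -> P5 is a circular wait — nothing in it can go first; no other process is dragged down with it.
A valid finishing order for the others: P6, P2, P3, P1.
Check, step by step:
  P6: no waits; runs immediately, freeing mu3 and mu15
  P2: no waits; runs immediately, freeing mu6 and mu7
  P3: no waits; runs immediately, freeing mu20
  run P1 (all its waits — mu20, mu6 and mu3 — are resolved); releases mu11


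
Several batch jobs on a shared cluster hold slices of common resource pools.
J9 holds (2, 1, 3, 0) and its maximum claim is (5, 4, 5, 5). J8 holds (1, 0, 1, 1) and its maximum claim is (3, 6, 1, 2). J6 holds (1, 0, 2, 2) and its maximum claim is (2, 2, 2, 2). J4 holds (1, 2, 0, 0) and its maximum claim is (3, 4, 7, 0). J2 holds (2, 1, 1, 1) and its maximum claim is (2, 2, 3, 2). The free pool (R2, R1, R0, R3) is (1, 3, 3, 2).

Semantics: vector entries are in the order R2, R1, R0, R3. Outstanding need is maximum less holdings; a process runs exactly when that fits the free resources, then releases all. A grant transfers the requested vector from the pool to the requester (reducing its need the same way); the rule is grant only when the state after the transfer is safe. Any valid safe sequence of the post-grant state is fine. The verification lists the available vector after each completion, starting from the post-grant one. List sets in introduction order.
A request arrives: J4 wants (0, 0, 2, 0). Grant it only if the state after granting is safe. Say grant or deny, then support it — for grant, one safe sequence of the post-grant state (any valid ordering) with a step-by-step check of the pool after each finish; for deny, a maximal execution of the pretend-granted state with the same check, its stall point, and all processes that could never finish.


GRANT: granting preserves safety; a valid post-grant sequence is J6, J2, J9, J4, J8.
Key observation: even at the reduced pool (1, 3, 1, 2), J6 fits immediately, so safety survives the grant.
Step-by-step check of the post-grant state:
  pool = (1, 3, 1, 2)
  run J6 (needs (1, 2, 0, 0), free (1, 3, 1, 2)); after release of (1, 0, 2, 2) the pool is (2, 3, 3, 4)
  run J2 (needs (0, 1, 2, 1), free (2, 3, 3, 4)); after release of (2, 1, 1, 1) the pool is (4, 4, 4, 5)
  run J9 (needs (3, 3, 2, 5), free (4, 4, 4, 5)); after release of (2, 1, 3, 0) the pool is (6, 5, 7, 5)
  run J4 (needs (2, 2, 5, 0), free (6, 5, 7, 5)); after release of (1, 2, 2, 0) the pool is (7, 7, 9, 5)
  run J8 (needs (2, 6, 0, 1), free (7, 7, 9, 5)); after release of (1, 0, 1, 1) the pool is (8, 7, 10, 6)


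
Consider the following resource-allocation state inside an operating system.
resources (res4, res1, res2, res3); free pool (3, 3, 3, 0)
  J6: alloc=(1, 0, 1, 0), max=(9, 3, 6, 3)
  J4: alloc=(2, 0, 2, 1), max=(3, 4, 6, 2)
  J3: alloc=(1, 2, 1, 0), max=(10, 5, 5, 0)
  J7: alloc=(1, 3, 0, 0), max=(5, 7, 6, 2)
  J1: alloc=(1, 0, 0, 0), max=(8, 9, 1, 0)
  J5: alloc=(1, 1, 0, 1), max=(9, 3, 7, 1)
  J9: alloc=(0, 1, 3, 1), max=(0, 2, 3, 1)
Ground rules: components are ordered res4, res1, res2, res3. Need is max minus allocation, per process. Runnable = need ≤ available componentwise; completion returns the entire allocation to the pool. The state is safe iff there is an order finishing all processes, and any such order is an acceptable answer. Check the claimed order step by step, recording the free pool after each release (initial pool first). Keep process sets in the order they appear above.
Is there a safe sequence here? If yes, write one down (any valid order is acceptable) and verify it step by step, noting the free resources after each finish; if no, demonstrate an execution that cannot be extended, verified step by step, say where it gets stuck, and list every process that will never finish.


UNSAFE — no complete ordering exists.
Key observation: the wall is res4: completing J9, J4, J7 brings the pool only to (6, 7, 8, 2), and all the rest need more.
The run J9, J4, J7 cannot be extended any further. Walking it through:
  pool = (3, 3, 3, 0)
  run J9 (needs (0, 1, 0, 0), free (3, 3, 3, 0)); after release of (0, 1, 3, 1) the pool is (3, 4, 6, 1)
  run J4 (needs (1, 4, 4, 1), free (3, 4, 6, 1)); after release of (2, 0, 2, 1) the pool is (5, 4, 8, 2)
  run J7 (needs (4, 4, 6, 2), free (5, 4, 8, 2)); after release of (1, 3, 0, 0) the pool is (6, 7, 8, 2)
  J6 still needs (8, 3, 5, 3) but only (6, 7, 8, 2) is free — short on res4 and res3
  J3 still needs (9, 3, 4, 0) but only (6, 7, 8, 2) is free — short on res4
  J1 still needs (7, 9, 1, 0) but only (6, 7, 8, 2) is free — short on res4 and res1
  J5 still needs (8, 2, 7, 0) but only (6, 7, 8, 2) is free — short on res4
Permanently blocked: J6, J3, J1 and J5.


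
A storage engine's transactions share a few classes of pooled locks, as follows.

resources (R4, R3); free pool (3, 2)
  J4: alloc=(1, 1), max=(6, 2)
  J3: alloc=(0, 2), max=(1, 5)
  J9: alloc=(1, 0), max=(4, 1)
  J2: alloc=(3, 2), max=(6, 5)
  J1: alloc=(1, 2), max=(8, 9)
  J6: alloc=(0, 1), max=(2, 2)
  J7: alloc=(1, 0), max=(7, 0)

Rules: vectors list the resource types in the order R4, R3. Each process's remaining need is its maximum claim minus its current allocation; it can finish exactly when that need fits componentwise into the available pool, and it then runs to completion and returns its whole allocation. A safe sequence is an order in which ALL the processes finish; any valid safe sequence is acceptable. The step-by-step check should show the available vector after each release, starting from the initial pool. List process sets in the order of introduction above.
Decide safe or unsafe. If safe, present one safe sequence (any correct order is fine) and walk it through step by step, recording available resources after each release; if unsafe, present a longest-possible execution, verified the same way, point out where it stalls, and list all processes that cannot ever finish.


SAFE. One safe sequence: J6, J3, J9, J2, J4, J7, J1.
Key observation: J3 is the earliest step where a requested resource binds exactly: need (1, 3), pool (3, 3) at its turn.
Check, step by step:
  pool = (3, 2)
  J6 needs (2, 1) <= (3, 2) -> finishes; pool += (0, 1) = (3, 3)
  J3 needs (1, 3) <= (3, 3) -> finishes; pool += (0, 2) = (3, 5)
  J9 needs (3, 1) <= (3, 5) -> finishes; pool += (1, 0) = (4, 5)
  J2 needs (3, 3) <= (4, 5) -> finishes; pool += (3, 2) = (7, 7)
  J4 needs (5, 1) <= (7, 7) -> finishes; pool += (1, 1) = (8, 8)
  J7 needs (6, 0) <= (8, 8) -> finishes; pool += (1, 0) = (9, 8)
  J1 needs (7, 7) <= (9, 8) -> finishes; pool += (1, 2) = (10, 10)


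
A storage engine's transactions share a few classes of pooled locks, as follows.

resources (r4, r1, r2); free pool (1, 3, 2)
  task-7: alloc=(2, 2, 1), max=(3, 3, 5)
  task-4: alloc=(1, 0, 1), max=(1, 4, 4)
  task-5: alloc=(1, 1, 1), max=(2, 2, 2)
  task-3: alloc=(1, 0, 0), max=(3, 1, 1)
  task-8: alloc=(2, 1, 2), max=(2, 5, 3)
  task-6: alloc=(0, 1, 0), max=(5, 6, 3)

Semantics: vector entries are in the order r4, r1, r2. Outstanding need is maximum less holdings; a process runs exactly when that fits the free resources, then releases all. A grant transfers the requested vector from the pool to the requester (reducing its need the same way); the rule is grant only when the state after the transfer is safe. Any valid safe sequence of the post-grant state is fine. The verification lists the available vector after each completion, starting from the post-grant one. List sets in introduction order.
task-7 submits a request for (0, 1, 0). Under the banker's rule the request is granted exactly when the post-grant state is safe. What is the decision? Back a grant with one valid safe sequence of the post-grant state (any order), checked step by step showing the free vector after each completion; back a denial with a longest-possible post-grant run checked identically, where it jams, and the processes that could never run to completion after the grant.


DENY — the pretend-granted state is unsafe.
Key observation: after task-5, task-3 the pool peaks at (3, 3, 3), and each blocked process is short somewhere: task-7 on r2; task-4 on r1; task-8 on r1; task-6 on r4, r1.
Pretend the grant happened; the run task-5, task-3 goes as far as possible. Verifying each step:
  pool = (1, 2, 2)
  task-5: need (1, 1, 1) fits (1, 2, 2); releases (1, 1, 1), pool now (2, 3, 3)
  task-3: need (2, 1, 1) fits (2, 3, 3); releases (1, 0, 0), pool now (3, 3, 3)
  task-7 cannot run: need (1, 0, 4) vs free (3, 3, 3) (insufficient r2)
  task-4 cannot run: need (0, 4, 3) vs free (3, 3, 3) (insufficient r1)
  task-8 cannot run: need (0, 4, 1) vs free (3, 3, 3) (insufficient r1)
  task-6 cannot run: need (5, 5, 3) vs free (3, 3, 3) (insufficient r4 and r1)
Processes that could never finish after the grant: task-7, task-4, task-8 and task-6.


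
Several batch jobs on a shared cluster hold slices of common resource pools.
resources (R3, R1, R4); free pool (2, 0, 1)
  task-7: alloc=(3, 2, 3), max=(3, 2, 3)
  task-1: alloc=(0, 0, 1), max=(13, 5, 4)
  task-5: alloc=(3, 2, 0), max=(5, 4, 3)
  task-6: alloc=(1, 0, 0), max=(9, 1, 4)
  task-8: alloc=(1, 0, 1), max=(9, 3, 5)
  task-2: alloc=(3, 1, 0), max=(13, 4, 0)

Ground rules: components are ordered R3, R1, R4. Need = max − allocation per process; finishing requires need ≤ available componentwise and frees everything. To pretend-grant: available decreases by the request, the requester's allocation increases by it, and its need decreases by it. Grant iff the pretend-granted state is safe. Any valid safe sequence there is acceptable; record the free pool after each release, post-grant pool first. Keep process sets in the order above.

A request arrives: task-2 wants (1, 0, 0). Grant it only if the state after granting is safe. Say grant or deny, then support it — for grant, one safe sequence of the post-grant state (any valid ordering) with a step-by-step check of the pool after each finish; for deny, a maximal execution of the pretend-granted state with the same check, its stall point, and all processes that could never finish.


DENY: after the grant no complete ordering would exist.
Key observation: after task-7, task-5 complete, (7, 4, 4) is the best the pool ever gets, yet each leftover process wants more R3.
On the post-grant state, task-7, task-5 is a maximal run — nothing extends it. Verifying each step:
  pool = (1, 0, 1)
  task-7 needs (0, 0, 0) <= (1, 0, 1) -> finishes; pool += (3, 2, 3) = (4, 2, 4)
  task-5 needs (2, 2, 3) <= (4, 2, 4) -> finishes; pool += (3, 2, 0) = (7, 4, 4)
  task-1 cannot run: need (13, 5, 3) vs free (7, 4, 4) (insufficient R3 and R1)
  task-6 cannot run: need (8, 1, 4) vs free (7, 4, 4) (insufficient R3)
  task-8 cannot run: need (8, 3, 4) vs free (7, 4, 4) (insufficient R3)
  task-2 cannot run: need (9, 3, 0) vs free (7, 4, 4) (insufficient R3)
Had the request been granted, task-1, task-6, task-8 and task-2 could never finish.


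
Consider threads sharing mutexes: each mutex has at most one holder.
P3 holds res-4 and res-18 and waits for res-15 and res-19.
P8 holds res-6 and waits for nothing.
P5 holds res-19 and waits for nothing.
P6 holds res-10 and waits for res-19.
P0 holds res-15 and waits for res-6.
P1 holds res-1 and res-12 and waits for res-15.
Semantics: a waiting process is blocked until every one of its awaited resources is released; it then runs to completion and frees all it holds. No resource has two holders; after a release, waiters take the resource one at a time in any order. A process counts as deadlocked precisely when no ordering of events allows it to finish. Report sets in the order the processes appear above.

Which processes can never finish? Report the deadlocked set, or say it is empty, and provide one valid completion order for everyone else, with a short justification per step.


No process is deadlocked.
Key observation: the wait relation is loop-free; peeling off processes with no waits unwinds the whole state.
The rest can finish in the order P8, P5, P6, P0, P3, P1.
Step-by-step check:
  P8: no waits; runs immediately, freeing res-6
  P5: no waits; runs immediately, freeing res-19
  run P6 (all its waits — res-19 — are resolved); releases res-10
  run P0 (all its waits — res-6 — are resolved); releases res-15
  run P3 (all its waits — res-15 and res-19 — are resolved); releases res-4 and res-18
  run P1 (all its waits — res-15 — are resolved); releases res-1 and res-12


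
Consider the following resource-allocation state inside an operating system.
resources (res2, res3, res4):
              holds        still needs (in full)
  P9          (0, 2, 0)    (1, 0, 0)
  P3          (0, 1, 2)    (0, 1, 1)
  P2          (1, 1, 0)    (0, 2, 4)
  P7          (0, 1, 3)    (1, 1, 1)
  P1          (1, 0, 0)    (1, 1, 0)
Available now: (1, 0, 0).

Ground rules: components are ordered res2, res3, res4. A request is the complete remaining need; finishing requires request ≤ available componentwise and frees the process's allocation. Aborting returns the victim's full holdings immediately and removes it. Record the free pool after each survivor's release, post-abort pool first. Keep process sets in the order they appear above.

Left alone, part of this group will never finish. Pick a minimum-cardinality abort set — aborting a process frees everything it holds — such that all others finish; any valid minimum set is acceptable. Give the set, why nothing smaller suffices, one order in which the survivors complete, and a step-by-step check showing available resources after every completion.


The answer: abort P7.
Key observation: P3 had no path to completion before; after the abort of P7 ((0, 1, 3) returned), step 2 is where it fits.
Why nothing smaller works: aborting no one leaves the state deadlocked as given.
One survivor order: P1, P3, P2, P9. Walking it through (post-abort pool first):
  pool = (1, 1, 3)
  run P1 (needs (1, 1, 0), free (1, 1, 3)); after release of (1, 0, 0) the pool is (2, 1, 3)
  run P3 (needs (0, 1, 1), free (2, 1, 3)); after release of (0, 1, 2) the pool is (2, 2, 5)
  run P2 (needs (0, 2, 4), free (2, 2, 5)); after release of (1, 1, 0) the pool is (3, 3, 5)
  run P9 (needs (1, 0, 0), free (3, 3, 5)); after release of (0, 2, 0) the pool is (3, 5, 5)


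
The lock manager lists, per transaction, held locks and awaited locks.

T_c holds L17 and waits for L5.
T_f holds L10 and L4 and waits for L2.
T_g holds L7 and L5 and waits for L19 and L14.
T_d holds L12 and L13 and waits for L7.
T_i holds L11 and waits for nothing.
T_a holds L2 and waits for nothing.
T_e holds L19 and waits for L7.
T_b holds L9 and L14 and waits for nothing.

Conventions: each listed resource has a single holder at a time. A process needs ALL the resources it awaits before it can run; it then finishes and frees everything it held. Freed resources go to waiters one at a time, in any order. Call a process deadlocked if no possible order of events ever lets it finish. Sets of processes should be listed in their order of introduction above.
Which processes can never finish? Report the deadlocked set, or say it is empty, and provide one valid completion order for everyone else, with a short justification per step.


Deadlocked set: T_c, T_g, T_d and T_e.
Key observation: nobody on the ring T_g -> T_e -> T_g can start until another member finishes, which never happens; T_c and T_d wait into the deadlock from upstream.
A valid finishing order for the others: T_b, T_i, T_a, T_f.
Step-by-step check:
  run T_b (it waits on nothing); releases L9 and L14
  run T_i (it waits on nothing); releases L11
  run T_a (it waits on nothing); releases L2
  T_f waits on L2 — all released -> runs and releases L10 and L4


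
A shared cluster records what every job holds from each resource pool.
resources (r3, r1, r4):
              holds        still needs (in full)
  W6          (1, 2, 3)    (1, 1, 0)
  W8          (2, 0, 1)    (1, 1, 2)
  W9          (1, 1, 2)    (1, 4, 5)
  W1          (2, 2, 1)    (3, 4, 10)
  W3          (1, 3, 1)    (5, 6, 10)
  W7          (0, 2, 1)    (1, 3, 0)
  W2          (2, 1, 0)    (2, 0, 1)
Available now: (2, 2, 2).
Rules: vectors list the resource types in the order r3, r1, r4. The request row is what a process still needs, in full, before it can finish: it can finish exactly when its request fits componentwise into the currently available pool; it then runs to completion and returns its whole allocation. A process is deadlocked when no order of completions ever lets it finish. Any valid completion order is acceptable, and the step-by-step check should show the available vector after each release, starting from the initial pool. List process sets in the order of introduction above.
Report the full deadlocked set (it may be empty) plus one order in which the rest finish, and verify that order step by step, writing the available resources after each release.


Deadlocked set: W1 and W3.
Key observation: after W6, W2, W9, W7, W8 complete, (8, 8, 9) is the best the pool ever gets, yet each leftover process wants more r4.
The rest can finish in the order W6, W2, W9, W7, W8. Walking it through:
  pool = (2, 2, 2)
  W6: need (1, 1, 0) fits (2, 2, 2); releases (1, 2, 3), pool now (3, 4, 5)
  W2: need (2, 0, 1) fits (3, 4, 5); releases (2, 1, 0), pool now (5, 5, 5)
  W9: need (1, 4, 5) fits (5, 5, 5); releases (1, 1, 2), pool now (6, 6, 7)
  W7: need (1, 3, 0) fits (6, 6, 7); releases (0, 2, 1), pool now (6, 8, 8)
  W8: need (1, 1, 2) fits (6, 8, 8); releases (2, 0, 1), pool now (8, 8, 9)
None of the blocked processes ever fits:
  W1 still needs (3, 4, 10) but only (8, 8, 9) is free — short on r4
  W3 still needs (5, 6, 10) but only (8, 8, 9) is free — short on r4


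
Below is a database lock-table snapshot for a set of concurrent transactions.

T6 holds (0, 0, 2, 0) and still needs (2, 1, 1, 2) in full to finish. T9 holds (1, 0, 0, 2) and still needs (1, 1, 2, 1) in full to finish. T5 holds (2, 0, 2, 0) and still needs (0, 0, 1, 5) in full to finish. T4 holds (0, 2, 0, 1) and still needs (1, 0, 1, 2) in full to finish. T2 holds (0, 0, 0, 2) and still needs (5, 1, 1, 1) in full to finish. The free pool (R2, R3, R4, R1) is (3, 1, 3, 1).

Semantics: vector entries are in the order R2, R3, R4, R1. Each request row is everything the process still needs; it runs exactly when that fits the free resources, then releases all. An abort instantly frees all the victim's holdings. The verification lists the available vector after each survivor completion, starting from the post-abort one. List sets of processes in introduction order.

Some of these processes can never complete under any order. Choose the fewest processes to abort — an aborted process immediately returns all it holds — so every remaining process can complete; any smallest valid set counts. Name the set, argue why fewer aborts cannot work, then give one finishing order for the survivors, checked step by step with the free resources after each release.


Minimum abort set: T5.
Key observation: the deadlocked T2 becomes finishable only because T5 released (2, 0, 2, 0); it completes at step 1 below.
Minimality: the empty abort set fails — the state is deadlocked as it stands.
Survivors finish in the order: T2, T6, T4, T9. Step-by-step check (pool after the aborts first):
  pool = (5, 1, 5, 1)
  T2 needs (5, 1, 1, 1) <= (5, 1, 5, 1) -> finishes; pool += (0, 0, 0, 2) = (5, 1, 5, 3)
  T6 needs (2, 1, 1, 2) <= (5, 1, 5, 3) -> finishes; pool += (0, 0, 2, 0) = (5, 1, 7, 3)
  T4 needs (1, 0, 1, 2) <= (5, 1, 7, 3) -> finishes; pool += (0, 2, 0, 1) = (5, 3, 7, 4)
  T9 needs (1, 1, 2, 1) <= (5, 3, 7, 4) -> finishes; pool += (1, 0, 0, 2) = (6, 3, 7, 6)


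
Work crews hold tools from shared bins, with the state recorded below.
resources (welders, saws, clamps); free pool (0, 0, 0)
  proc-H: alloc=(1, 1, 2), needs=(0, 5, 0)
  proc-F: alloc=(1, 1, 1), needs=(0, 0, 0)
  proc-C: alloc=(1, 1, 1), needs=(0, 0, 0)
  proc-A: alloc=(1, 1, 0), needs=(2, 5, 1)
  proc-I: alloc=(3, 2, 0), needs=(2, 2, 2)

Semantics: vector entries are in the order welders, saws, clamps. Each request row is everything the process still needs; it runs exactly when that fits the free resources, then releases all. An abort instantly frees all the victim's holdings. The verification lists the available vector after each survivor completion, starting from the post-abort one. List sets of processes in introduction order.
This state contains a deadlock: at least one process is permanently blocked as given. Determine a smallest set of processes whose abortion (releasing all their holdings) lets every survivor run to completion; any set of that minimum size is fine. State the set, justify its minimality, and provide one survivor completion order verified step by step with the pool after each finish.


The answer: abort proc-H.
Key observation: before aborting proc-H, proc-A was permanently blocked — no order could ever run it; afterwards it completes at step 4.
Minimality: the empty abort set fails — the state is deadlocked as it stands.
The survivors complete as proc-F, proc-I, proc-C, proc-A. Check, step by step (starting from the post-abort pool):
  pool = (1, 1, 2)
  proc-F: need (0, 0, 0) fits (1, 1, 2); releases (1, 1, 1), pool now (2, 2, 3)
  proc-I: need (2, 2, 2) fits (2, 2, 3); releases (3, 2, 0), pool now (5, 4, 3)
  proc-C: need (0, 0, 0) fits (5, 4, 3); releases (1, 1, 1), pool now (6, 5, 4)
  proc-A: need (2, 5, 1) fits (6, 5, 4); releases (1, 1, 0), pool now (7, 6, 4)
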